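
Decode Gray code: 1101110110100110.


Gray code: 1101110110100110
MSB stays the same: 1
Each subsequent bit = prev_binary XOR current_gray:
  B[1] = 1 XOR 1 = 0
  B[2] = 0 XOR 0 = 0
  B[3] = 0 XOR 1 = 1
  B[4] = 1 XOR 1 = 0
  B[5] = 0 XOR 1 = 1
  B[6] = 1 XOR 0 = 1
  B[7] = 1 XOR 1 = 0
  B[8] = 0 XOR 1 = 1
  B[9] = 1 XOR 0 = 1
  B[10] = 1 XOR 1 = 0
  B[11] = 0 XOR 0 = 0
  B[12] = 0 XOR 0 = 0
  B[13] = 0 XOR 1 = 1
  B[14] = 1 XOR 1 = 0
  B[15] = 0 XOR 0 = 0
= 1001011011000100 (38596 decimal)


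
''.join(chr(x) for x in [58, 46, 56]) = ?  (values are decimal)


Codes (decimal): 58 46 56
Per-code ASCII lookup:
  58  (special character) → ':'
  46  (special character) → '.'
  56  (range 48-57: digits, 56 - 48 = 8) → '8'
= ':.8'


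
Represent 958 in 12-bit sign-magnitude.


Sign bit: 0 (positive)
Magnitude: 958 = 01110111110
= 001110111110


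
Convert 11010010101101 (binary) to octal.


Group into 3-bit groups: 011010010101101
  011 = 3
  010 = 2
  010 = 2
  101 = 5
  101 = 5
= 0o32255


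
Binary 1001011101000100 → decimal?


Positional values:
Bit 2: 1 × 2^2 = 4
Bit 6: 1 × 2^6 = 64
Bit 8: 1 × 2^8 = 256
Bit 9: 1 × 2^9 = 512
Bit 10: 1 × 2^10 = 1024
Bit 12: 1 × 2^12 = 4096
Bit 15: 1 × 2^15 = 32768
Sum = 4 + 64 + 256 + 512 + 1024 + 4096 + 32768
= 38724


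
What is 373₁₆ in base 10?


Positional values:
Position 0: 3 × 16^0 = 3 × 1 = 3
Position 1: 7 × 16^1 = 7 × 16 = 112
Position 2: 3 × 16^2 = 3 × 256 = 768
Sum = 3 + 112 + 768
= 883


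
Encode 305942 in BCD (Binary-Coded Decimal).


Each digit → 4-bit binary:
  3 → 0011
  0 → 0000
  5 → 0101
  9 → 1001
  4 → 0100
  2 → 0010
= 0011 0000 0101 1001 0100 0010


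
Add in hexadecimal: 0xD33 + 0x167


Align and add column by column (LSB to MSB, each column mod 16 with carry):
  0D33
+ 0167
  ----
  col 0: 3(3) + 7(7) + 0 (carry in) = 10 → A(10), carry out 0
  col 1: 3(3) + 6(6) + 0 (carry in) = 9 → 9(9), carry out 0
  col 2: D(13) + 1(1) + 0 (carry in) = 14 → E(14), carry out 0
  col 3: 0(0) + 0(0) + 0 (carry in) = 0 → 0(0), carry out 0
Reading digits MSB→LSB: 0E9A
Strip leading zeros: E9A
= 0xE9A


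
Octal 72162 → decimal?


Positional values:
Position 0: 2 × 8^0 = 2
Position 1: 6 × 8^1 = 48
Position 2: 1 × 8^2 = 64
Position 3: 2 × 8^3 = 1024
Position 4: 7 × 8^4 = 28672
Sum = 2 + 48 + 64 + 1024 + 28672
= 29810


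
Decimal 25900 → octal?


Divide by 8 repeatedly:
25900 ÷ 8 = 3237 remainder 4
3237 ÷ 8 = 404 remainder 5
404 ÷ 8 = 50 remainder 4
50 ÷ 8 = 6 remainder 2
6 ÷ 8 = 0 remainder 6
Reading remainders bottom-up:
= 0o62454


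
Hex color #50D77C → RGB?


Hex: #50D77C
R = 50₁₆ = 80
G = D7₁₆ = 215
B = 7C₁₆ = 124
= RGB(80, 215, 124)


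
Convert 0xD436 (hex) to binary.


Each hex digit → 4 binary bits:
  D = 1101
  4 = 0100
  3 = 0011
  6 = 0110
Concatenate: 1101 0100 0011 0110
= 1101010000110110


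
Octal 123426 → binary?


Each octal digit → 3 binary bits:
  1 = 001
  2 = 010
  3 = 011
  4 = 100
  2 = 010
  6 = 110
Concatenate: 001 010 011 100 010 110
= 001010011100010110


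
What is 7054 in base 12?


Divide by 12 repeatedly:
7054 ÷ 12 = 587 remainder 10
587 ÷ 12 = 48 remainder 11
48 ÷ 12 = 4 remainder 0
4 ÷ 12 = 0 remainder 4
Reading remainders bottom-up:
= 40BA


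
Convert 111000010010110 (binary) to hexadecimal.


Group into 4-bit nibbles: 0111000010010110
  0111 = 7
  0000 = 0
  1001 = 9
  0110 = 6
= 0x7096


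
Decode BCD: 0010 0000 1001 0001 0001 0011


Each 4-bit group → digit:
  0010 → 2
  0000 → 0
  1001 → 9
  0001 → 1
  0001 → 1
  0011 → 3
= 209113


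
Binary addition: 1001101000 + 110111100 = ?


Align and add column by column (LSB to MSB, carry propagating):
  01001101000
+ 00110111100
  -----------
  col 0: 0 + 0 + 0 (carry in) = 0 → bit 0, carry out 0
  col 1: 0 + 0 + 0 (carry in) = 0 → bit 0, carry out 0
  col 2: 0 + 1 + 0 (carry in) = 1 → bit 1, carry out 0
  col 3: 1 + 1 + 0 (carry in) = 2 → bit 0, carry out 1
  col 4: 0 + 1 + 1 (carry in) = 2 → bit 0, carry out 1
  col 5: 1 + 1 + 1 (carry in) = 3 → bit 1, carry out 1
  col 6: 1 + 0 + 1 (carry in) = 2 → bit 0, carry out 1
  col 7: 0 + 1 + 1 (carry in) = 2 → bit 0, carry out 1
  col 8: 0 + 1 + 1 (carry in) = 2 → bit 0, carry out 1
  col 9: 1 + 0 + 1 (carry in) = 2 → bit 0, carry out 1
  col 10: 0 + 0 + 1 (carry in) = 1 → bit 1, carry out 0
Reading bits MSB→LSB: 10000100100
Strip leading zeros: 10000100100
= 10000100100


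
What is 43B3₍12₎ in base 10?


Positional values (base 12):
  3 × 12^0 = 3 × 1 = 3
  B × 12^1 = 11 × 12 = 132
  3 × 12^2 = 3 × 144 = 432
  4 × 12^3 = 4 × 1728 = 6912
Sum = 3 + 132 + 432 + 6912
= 7479


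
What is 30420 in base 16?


Divide by 16 repeatedly:
30420 ÷ 16 = 1901 remainder 4 (4)
1901 ÷ 16 = 118 remainder 13 (D)
118 ÷ 16 = 7 remainder 6 (6)
7 ÷ 16 = 0 remainder 7 (7)
Reading remainders bottom-up:
= 0x76D4


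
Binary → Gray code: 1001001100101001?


Binary: 1001001100101001
Gray code: G = B XOR (B >> 1)
B >> 1 = 0100100110010100
1001001100101001 XOR 0100100110010100:
  1 XOR 0 = 1
  0 XOR 1 = 1
  0 XOR 0 = 0
  1 XOR 0 = 1
  0 XOR 1 = 1
  0 XOR 0 = 0
  1 XOR 0 = 1
  1 XOR 1 = 0
  0 XOR 1 = 1
  0 XOR 0 = 0
  1 XOR 0 = 1
  0 XOR 1 = 1
  1 XOR 0 = 1
  0 XOR 1 = 1
  0 XOR 0 = 0
  1 XOR 0 = 1
= 1101101010111101


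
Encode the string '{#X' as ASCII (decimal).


String: '{#X'  (3 characters)
Per-character ASCII lookup:
  '{': special character: '{' = 123
  '#': special character: '#' = 35
  'X': uppercase starts at 65: 'X' = 65 + 23 = 88
= 123 35 88


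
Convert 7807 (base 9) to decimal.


Positional values (base 9):
  7 × 9^0 = 7 × 1 = 7
  0 × 9^1 = 0 × 9 = 0
  8 × 9^2 = 8 × 81 = 648
  7 × 9^3 = 7 × 729 = 5103
Sum = 7 + 0 + 648 + 5103
= 5758


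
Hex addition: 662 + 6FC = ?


Align and add column by column (LSB to MSB, each column mod 16 with carry):
  0662
+ 06FC
  ----
  col 0: 2(2) + C(12) + 0 (carry in) = 14 → E(14), carry out 0
  col 1: 6(6) + F(15) + 0 (carry in) = 21 → 5(5), carry out 1
  col 2: 6(6) + 6(6) + 1 (carry in) = 13 → D(13), carry out 0
  col 3: 0(0) + 0(0) + 0 (carry in) = 0 → 0(0), carry out 0
Reading digits MSB→LSB: 0D5E
Strip leading zeros: D5E
= 0xD5E


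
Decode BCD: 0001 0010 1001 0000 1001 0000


Each 4-bit group → digit:
  0001 → 1
  0010 → 2
  1001 → 9
  0000 → 0
  1001 → 9
  0000 → 0
= 129090


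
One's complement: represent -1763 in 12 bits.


Original: 011011100011
Invert all bits:
  bit 0: 0 → 1
  bit 1: 1 → 0
  bit 2: 1 → 0
  bit 3: 0 → 1
  bit 4: 1 → 0
  bit 5: 1 → 0
  bit 6: 1 → 0
  bit 7: 0 → 1
  bit 8: 0 → 1
  bit 9: 0 → 1
  bit 10: 1 → 0
  bit 11: 1 → 0
= 100100011100


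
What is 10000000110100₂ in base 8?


Group into 3-bit groups: 010000000110100
  010 = 2
  000 = 0
  000 = 0
  110 = 6
  100 = 4
= 0o20064


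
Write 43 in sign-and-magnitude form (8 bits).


Sign bit: 0 (positive)
Magnitude: 43 = 0101011
= 00101011


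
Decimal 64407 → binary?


Divide by 2 repeatedly:
64407 ÷ 2 = 32203 remainder 1
32203 ÷ 2 = 16101 remainder 1
16101 ÷ 2 = 8050 remainder 1
8050 ÷ 2 = 4025 remainder 0
4025 ÷ 2 = 2012 remainder 1
2012 ÷ 2 = 1006 remainder 0
1006 ÷ 2 = 503 remainder 0
503 ÷ 2 = 251 remainder 1
251 ÷ 2 = 125 remainder 1
125 ÷ 2 = 62 remainder 1
62 ÷ 2 = 31 remainder 0
31 ÷ 2 = 15 remainder 1
15 ÷ 2 = 7 remainder 1
7 ÷ 2 = 3 remainder 1
3 ÷ 2 = 1 remainder 1
1 ÷ 2 = 0 remainder 1
Reading remainders bottom-up:
= 1111101110010111


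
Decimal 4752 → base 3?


Divide by 3 repeatedly:
4752 ÷ 3 = 1584 remainder 0
1584 ÷ 3 = 528 remainder 0
528 ÷ 3 = 176 remainder 0
176 ÷ 3 = 58 remainder 2
58 ÷ 3 = 19 remainder 1
19 ÷ 3 = 6 remainder 1
6 ÷ 3 = 2 remainder 0
2 ÷ 3 = 0 remainder 2
Reading remainders bottom-up:
= 20112000


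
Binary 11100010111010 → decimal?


Positional values:
Bit 1: 1 × 2^1 = 2
Bit 3: 1 × 2^3 = 8
Bit 4: 1 × 2^4 = 16
Bit 5: 1 × 2^5 = 32
Bit 7: 1 × 2^7 = 128
Bit 11: 1 × 2^11 = 2048
Bit 12: 1 × 2^12 = 4096
Bit 13: 1 × 2^13 = 8192
Sum = 2 + 8 + 16 + 32 + 128 + 2048 + 4096 + 8192
= 14522


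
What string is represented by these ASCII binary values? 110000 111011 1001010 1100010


Codes (binary): 110000 111011 1001010 1100010
Per-code ASCII lookup:
  110000 = 48  (range 48-57: digits, 48 - 48 = 0) → '0'
  111011 = 59  (special character) → ';'
  1001010 = 74  (range 65-90: uppercase, 74 - 65 = 9) → 'J'
  1100010 = 98  (range 97-122: lowercase, 98 - 97 = 1) → 'b'
= '0;Jb'


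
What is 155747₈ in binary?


Each octal digit → 3 binary bits:
  1 = 001
  5 = 101
  5 = 101
  7 = 111
  4 = 100
  7 = 111
Concatenate: 001 101 101 111 100 111
= 001101101111100111


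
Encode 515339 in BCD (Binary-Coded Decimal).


Each digit → 4-bit binary:
  5 → 0101
  1 → 0001
  5 → 0101
  3 → 0011
  3 → 0011
  9 → 1001
= 0101 0001 0101 0011 0011 1001


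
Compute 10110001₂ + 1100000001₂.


Align and add column by column (LSB to MSB, carry propagating):
  00010110001
+ 01100000001
  -----------
  col 0: 1 + 1 + 0 (carry in) = 2 → bit 0, carry out 1
  col 1: 0 + 0 + 1 (carry in) = 1 → bit 1, carry out 0
  col 2: 0 + 0 + 0 (carry in) = 0 → bit 0, carry out 0
  col 3: 0 + 0 + 0 (carry in) = 0 → bit 0, carry out 0
  col 4: 1 + 0 + 0 (carry in) = 1 → bit 1, carry out 0
  col 5: 1 + 0 + 0 (carry in) = 1 → bit 1, carry out 0
  col 6: 0 + 0 + 0 (carry in) = 0 → bit 0, carry out 0
  col 7: 1 + 0 + 0 (carry in) = 1 → bit 1, carry out 0
  col 8: 0 + 1 + 0 (carry in) = 1 → bit 1, carry out 0
  col 9: 0 + 1 + 0 (carry in) = 1 → bit 1, carry out 0
  col 10: 0 + 0 + 0 (carry in) = 0 → bit 0, carry out 0
Reading bits MSB→LSB: 01110110010
Strip leading zeros: 1110110010
= 1110110010


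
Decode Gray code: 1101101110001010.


Gray code: 1101101110001010
MSB stays the same: 1
Each subsequent bit = prev_binary XOR current_gray:
  B[1] = 1 XOR 1 = 0
  B[2] = 0 XOR 0 = 0
  B[3] = 0 XOR 1 = 1
  B[4] = 1 XOR 1 = 0
  B[5] = 0 XOR 0 = 0
  B[6] = 0 XOR 1 = 1
  B[7] = 1 XOR 1 = 0
  B[8] = 0 XOR 1 = 1
  B[9] = 1 XOR 0 = 1
  B[10] = 1 XOR 0 = 1
  B[11] = 1 XOR 0 = 1
  B[12] = 1 XOR 1 = 0
  B[13] = 0 XOR 0 = 0
  B[14] = 0 XOR 1 = 1
  B[15] = 1 XOR 0 = 1
= 1001001011110011 (37619 decimal)


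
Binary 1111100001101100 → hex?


Group into 4-bit nibbles: 1111100001101100
  1111 = F
  1000 = 8
  0110 = 6
  1100 = C
= 0xF86C


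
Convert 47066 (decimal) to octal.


Divide by 8 repeatedly:
47066 ÷ 8 = 5883 remainder 2
5883 ÷ 8 = 735 remainder 3
735 ÷ 8 = 91 remainder 7
91 ÷ 8 = 11 remainder 3
11 ÷ 8 = 1 remainder 3
1 ÷ 8 = 0 remainder 1
Reading remainders bottom-up:
= 0o133732


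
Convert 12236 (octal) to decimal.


Positional values:
Position 0: 6 × 8^0 = 6
Position 1: 3 × 8^1 = 24
Position 2: 2 × 8^2 = 128
Position 3: 2 × 8^3 = 1024
Position 4: 1 × 8^4 = 4096
Sum = 6 + 24 + 128 + 1024 + 4096
= 5278


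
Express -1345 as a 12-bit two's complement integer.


Original: 010101000001
Step 1 - Invert all bits: 101010111110
Step 2 - Add 1: 101010111110 + 1
= 101010111111 (represents -1345)


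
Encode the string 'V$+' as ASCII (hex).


String: 'V$+'  (3 characters)
Per-character ASCII lookup:
  'V': uppercase starts at 65: 'V' = 65 + 21 = 86 → 0x56
  '$': special character: '$' = 36 → 0x24
  '+': special character: '+' = 43 → 0x2B
= 0x56 0x24 0x2B


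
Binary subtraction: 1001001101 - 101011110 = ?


Align and subtract column by column (LSB to MSB, borrowing when needed):
  1001001101
- 0101011110
  ----------
  col 0: (1 - 0 borrow-in) - 0 → 1 - 0 = 1, borrow out 0
  col 1: (0 - 0 borrow-in) - 1 → borrow from next column: (0+2) - 1 = 1, borrow out 1
  col 2: (1 - 1 borrow-in) - 1 → borrow from next column: (0+2) - 1 = 1, borrow out 1
  col 3: (1 - 1 borrow-in) - 1 → borrow from next column: (0+2) - 1 = 1, borrow out 1
  col 4: (0 - 1 borrow-in) - 1 → borrow from next column: (-1+2) - 1 = 0, borrow out 1
  col 5: (0 - 1 borrow-in) - 0 → borrow from next column: (-1+2) - 0 = 1, borrow out 1
  col 6: (1 - 1 borrow-in) - 1 → borrow from next column: (0+2) - 1 = 1, borrow out 1
  col 7: (0 - 1 borrow-in) - 0 → borrow from next column: (-1+2) - 0 = 1, borrow out 1
  col 8: (0 - 1 borrow-in) - 1 → borrow from next column: (-1+2) - 1 = 0, borrow out 1
  col 9: (1 - 1 borrow-in) - 0 → 0 - 0 = 0, borrow out 0
Reading bits MSB→LSB: 0011101111
Strip leading zeros: 11101111
= 11101111


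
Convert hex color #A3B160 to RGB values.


Hex: #A3B160
R = A3₁₆ = 163
G = B1₁₆ = 177
B = 60₁₆ = 96
= RGB(163, 177, 96)


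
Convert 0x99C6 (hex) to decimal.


Positional values:
Position 0: 6 × 16^0 = 6 × 1 = 6
Position 1: C × 16^1 = 12 × 16 = 192
Position 2: 9 × 16^2 = 9 × 256 = 2304
Position 3: 9 × 16^3 = 9 × 4096 = 36864
Sum = 6 + 192 + 2304 + 36864
= 39366


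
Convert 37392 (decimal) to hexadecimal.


Divide by 16 repeatedly:
37392 ÷ 16 = 2337 remainder 0 (0)
2337 ÷ 16 = 146 remainder 1 (1)
146 ÷ 16 = 9 remainder 2 (2)
9 ÷ 16 = 0 remainder 9 (9)
Reading remainders bottom-up:
= 0x9210


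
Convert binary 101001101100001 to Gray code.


Binary: 101001101100001
Gray code: G = B XOR (B >> 1)
B >> 1 = 010100110110000
101001101100001 XOR 010100110110000:
  1 XOR 0 = 1
  0 XOR 1 = 1
  1 XOR 0 = 1
  0 XOR 1 = 1
  0 XOR 0 = 0
  1 XOR 0 = 1
  1 XOR 1 = 0
  0 XOR 1 = 1
  1 XOR 0 = 1
  1 XOR 1 = 0
  0 XOR 1 = 1
  0 XOR 0 = 0
  0 XOR 0 = 0
  0 XOR 0 = 0
  1 XOR 0 = 1
= 111101011010001


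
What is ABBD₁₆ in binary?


Each hex digit → 4 binary bits:
  A = 1010
  B = 1011
  B = 1011
  D = 1101
Concatenate: 1010 1011 1011 1101
= 1010101110111101


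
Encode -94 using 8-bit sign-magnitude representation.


Sign bit: 1 (negative)
Magnitude: 94 = 1011110
= 11011110


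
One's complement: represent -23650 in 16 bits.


Original: 0101110001100010
Invert all bits:
  bit 0: 0 → 1
  bit 1: 1 → 0
  bit 2: 0 → 1
  bit 3: 1 → 0
  bit 4: 1 → 0
  bit 5: 1 → 0
  bit 6: 0 → 1
  bit 7: 0 → 1
  bit 8: 0 → 1
  bit 9: 1 → 0
  bit 10: 1 → 0
  bit 11: 0 → 1
  bit 12: 0 → 1
  bit 13: 0 → 1
  bit 14: 1 → 0
  bit 15: 0 → 1
= 1010001110011101


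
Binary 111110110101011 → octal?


Group into 3-bit groups: 111110110101011
  111 = 7
  110 = 6
  110 = 6
  101 = 5
  011 = 3
= 0o76653


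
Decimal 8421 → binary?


Divide by 2 repeatedly:
8421 ÷ 2 = 4210 remainder 1
4210 ÷ 2 = 2105 remainder 0
2105 ÷ 2 = 1052 remainder 1
1052 ÷ 2 = 526 remainder 0
526 ÷ 2 = 263 remainder 0
263 ÷ 2 = 131 remainder 1
131 ÷ 2 = 65 remainder 1
65 ÷ 2 = 32 remainder 1
32 ÷ 2 = 16 remainder 0
16 ÷ 2 = 8 remainder 0
8 ÷ 2 = 4 remainder 0
4 ÷ 2 = 2 remainder 0
2 ÷ 2 = 1 remainder 0
1 ÷ 2 = 0 remainder 1
Reading remainders bottom-up:
= 10000011100101


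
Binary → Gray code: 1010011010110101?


Binary: 1010011010110101
Gray code: G = B XOR (B >> 1)
B >> 1 = 0101001101011010
1010011010110101 XOR 0101001101011010:
  1 XOR 0 = 1
  0 XOR 1 = 1
  1 XOR 0 = 1
  0 XOR 1 = 1
  0 XOR 0 = 0
  1 XOR 0 = 1
  1 XOR 1 = 0
  0 XOR 1 = 1
  1 XOR 0 = 1
  0 XOR 1 = 1
  1 XOR 0 = 1
  1 XOR 1 = 0
  0 XOR 1 = 1
  1 XOR 0 = 1
  0 XOR 1 = 1
  1 XOR 0 = 1
= 1111010111101111


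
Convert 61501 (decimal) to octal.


Divide by 8 repeatedly:
61501 ÷ 8 = 7687 remainder 5
7687 ÷ 8 = 960 remainder 7
960 ÷ 8 = 120 remainder 0
120 ÷ 8 = 15 remainder 0
15 ÷ 8 = 1 remainder 7
1 ÷ 8 = 0 remainder 1
Reading remainders bottom-up:
= 0o170075


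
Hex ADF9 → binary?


Each hex digit → 4 binary bits:
  A = 1010
  D = 1101
  F = 1111
  9 = 1001
Concatenate: 1010 1101 1111 1001
= 1010110111111001


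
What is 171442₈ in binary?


Each octal digit → 3 binary bits:
  1 = 001
  7 = 111
  1 = 001
  4 = 100
  4 = 100
  2 = 010
Concatenate: 001 111 001 100 100 010
= 001111001100100010


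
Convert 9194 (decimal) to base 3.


Divide by 3 repeatedly:
9194 ÷ 3 = 3064 remainder 2
3064 ÷ 3 = 1021 remainder 1
1021 ÷ 3 = 340 remainder 1
340 ÷ 3 = 113 remainder 1
113 ÷ 3 = 37 remainder 2
37 ÷ 3 = 12 remainder 1
12 ÷ 3 = 4 remainder 0
4 ÷ 3 = 1 remainder 1
1 ÷ 3 = 0 remainder 1
Reading remainders bottom-up:
= 110121112


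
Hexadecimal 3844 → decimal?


Positional values:
Position 0: 4 × 16^0 = 4 × 1 = 4
Position 1: 4 × 16^1 = 4 × 16 = 64
Position 2: 8 × 16^2 = 8 × 256 = 2048
Position 3: 3 × 16^3 = 3 × 4096 = 12288
Sum = 4 + 64 + 2048 + 12288
= 14404


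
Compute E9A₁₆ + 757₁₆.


Align and add column by column (LSB to MSB, each column mod 16 with carry):
  0E9A
+ 0757
  ----
  col 0: A(10) + 7(7) + 0 (carry in) = 17 → 1(1), carry out 1
  col 1: 9(9) + 5(5) + 1 (carry in) = 15 → F(15), carry out 0
  col 2: E(14) + 7(7) + 0 (carry in) = 21 → 5(5), carry out 1
  col 3: 0(0) + 0(0) + 1 (carry in) = 1 → 1(1), carry out 0
Reading digits MSB→LSB: 15F1
Strip leading zeros: 15F1
= 0x15F1


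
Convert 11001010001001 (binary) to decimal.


Positional values:
Bit 0: 1 × 2^0 = 1
Bit 3: 1 × 2^3 = 8
Bit 7: 1 × 2^7 = 128
Bit 9: 1 × 2^9 = 512
Bit 12: 1 × 2^12 = 4096
Bit 13: 1 × 2^13 = 8192
Sum = 1 + 8 + 128 + 512 + 4096 + 8192
= 12937


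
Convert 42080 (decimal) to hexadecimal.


Divide by 16 repeatedly:
42080 ÷ 16 = 2630 remainder 0 (0)
2630 ÷ 16 = 164 remainder 6 (6)
164 ÷ 16 = 10 remainder 4 (4)
10 ÷ 16 = 0 remainder 10 (A)
Reading remainders bottom-up:
= 0xA460


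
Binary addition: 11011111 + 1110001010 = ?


Align and add column by column (LSB to MSB, carry propagating):
  00011011111
+ 01110001010
  -----------
  col 0: 1 + 0 + 0 (carry in) = 1 → bit 1, carry out 0
  col 1: 1 + 1 + 0 (carry in) = 2 → bit 0, carry out 1
  col 2: 1 + 0 + 1 (carry in) = 2 → bit 0, carry out 1
  col 3: 1 + 1 + 1 (carry in) = 3 → bit 1, carry out 1
  col 4: 1 + 0 + 1 (carry in) = 2 → bit 0, carry out 1
  col 5: 0 + 0 + 1 (carry in) = 1 → bit 1, carry out 0
  col 6: 1 + 0 + 0 (carry in) = 1 → bit 1, carry out 0
  col 7: 1 + 1 + 0 (carry in) = 2 → bit 0, carry out 1
  col 8: 0 + 1 + 1 (carry in) = 2 → bit 0, carry out 1
  col 9: 0 + 1 + 1 (carry in) = 2 → bit 0, carry out 1
  col 10: 0 + 0 + 1 (carry in) = 1 → bit 1, carry out 0
Reading bits MSB→LSB: 10001101001
Strip leading zeros: 10001101001
= 10001101001


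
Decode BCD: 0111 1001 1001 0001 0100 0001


Each 4-bit group → digit:
  0111 → 7
  1001 → 9
  1001 → 9
  0001 → 1
  0100 → 4
  0001 → 1
= 799141


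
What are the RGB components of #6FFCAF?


Hex: #6FFCAF
R = 6F₁₆ = 111
G = FC₁₆ = 252
B = AF₁₆ = 175
= RGB(111, 252, 175)


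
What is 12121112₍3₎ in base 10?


Positional values (base 3):
  2 × 3^0 = 2 × 1 = 2
  1 × 3^1 = 1 × 3 = 3
  1 × 3^2 = 1 × 9 = 9
  1 × 3^3 = 1 × 27 = 27
  2 × 3^4 = 2 × 81 = 162
  1 × 3^5 = 1 × 243 = 243
  2 × 3^6 = 2 × 729 = 1458
  1 × 3^7 = 1 × 2187 = 2187
Sum = 2 + 3 + 9 + 27 + 162 + 243 + 1458 + 2187
= 4091


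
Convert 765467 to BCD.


Each digit → 4-bit binary:
  7 → 0111
  6 → 0110
  5 → 0101
  4 → 0100
  6 → 0110
  7 → 0111
= 0111 0110 0101 0100 0110 0111


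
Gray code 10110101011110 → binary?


Gray code: 10110101011110
MSB stays the same: 1
Each subsequent bit = prev_binary XOR current_gray:
  B[1] = 1 XOR 0 = 1
  B[2] = 1 XOR 1 = 0
  B[3] = 0 XOR 1 = 1
  B[4] = 1 XOR 0 = 1
  B[5] = 1 XOR 1 = 0
  B[6] = 0 XOR 0 = 0
  B[7] = 0 XOR 1 = 1
  B[8] = 1 XOR 0 = 1
  B[9] = 1 XOR 1 = 0
  B[10] = 0 XOR 1 = 1
  B[11] = 1 XOR 1 = 0
  B[12] = 0 XOR 1 = 1
  B[13] = 1 XOR 0 = 1
= 11011001101011 (13931 decimal)


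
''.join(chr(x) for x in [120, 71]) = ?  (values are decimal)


Codes (decimal): 120 71
Per-code ASCII lookup:
  120  (range 97-122: lowercase, 120 - 97 = 23) → 'x'
  71  (range 65-90: uppercase, 71 - 65 = 6) → 'G'
= 'xG'


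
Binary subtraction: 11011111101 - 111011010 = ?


Align and subtract column by column (LSB to MSB, borrowing when needed):
  11011111101
- 00111011010
  -----------
  col 0: (1 - 0 borrow-in) - 0 → 1 - 0 = 1, borrow out 0
  col 1: (0 - 0 borrow-in) - 1 → borrow from next column: (0+2) - 1 = 1, borrow out 1
  col 2: (1 - 1 borrow-in) - 0 → 0 - 0 = 0, borrow out 0
  col 3: (1 - 0 borrow-in) - 1 → 1 - 1 = 0, borrow out 0
  col 4: (1 - 0 borrow-in) - 1 → 1 - 1 = 0, borrow out 0
  col 5: (1 - 0 borrow-in) - 0 → 1 - 0 = 1, borrow out 0
  col 6: (1 - 0 borrow-in) - 1 → 1 - 1 = 0, borrow out 0
  col 7: (1 - 0 borrow-in) - 1 → 1 - 1 = 0, borrow out 0
  col 8: (0 - 0 borrow-in) - 1 → borrow from next column: (0+2) - 1 = 1, borrow out 1
  col 9: (1 - 1 borrow-in) - 0 → 0 - 0 = 0, borrow out 0
  col 10: (1 - 0 borrow-in) - 0 → 1 - 0 = 1, borrow out 0
Reading bits MSB→LSB: 10100100011
Strip leading zeros: 10100100011
= 10100100011


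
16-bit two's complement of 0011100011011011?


Original: 0011100011011011
Step 1 - Invert all bits: 1100011100100100
Step 2 - Add 1: 1100011100100100 + 1
= 1100011100100101 (represents -14555)


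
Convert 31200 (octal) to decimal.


Positional values:
Position 0: 0 × 8^0 = 0
Position 1: 0 × 8^1 = 0
Position 2: 2 × 8^2 = 128
Position 3: 1 × 8^3 = 512
Position 4: 3 × 8^4 = 12288
Sum = 0 + 0 + 128 + 512 + 12288
= 12928


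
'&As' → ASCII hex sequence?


String: '&As'  (3 characters)
Per-character ASCII lookup:
  '&': special character: '&' = 38 → 0x26
  'A': uppercase starts at 65: 'A' = 65 + 0 = 65 → 0x41
  's': lowercase starts at 97: 's' = 97 + 18 = 115 → 0x73
= 0x26 0x41 0x73


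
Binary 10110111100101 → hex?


Group into 4-bit nibbles: 0010110111100101
  0010 = 2
  1101 = D
  1110 = E
  0101 = 5
= 0x2DE5


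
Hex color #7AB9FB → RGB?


Hex: #7AB9FB
R = 7A₁₆ = 122
G = B9₁₆ = 185
B = FB₁₆ = 251
= RGB(122, 185, 251)


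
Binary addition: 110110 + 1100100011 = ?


Align and add column by column (LSB to MSB, carry propagating):
  00000110110
+ 01100100011
  -----------
  col 0: 0 + 1 + 0 (carry in) = 1 → bit 1, carry out 0
  col 1: 1 + 1 + 0 (carry in) = 2 → bit 0, carry out 1
  col 2: 1 + 0 + 1 (carry in) = 2 → bit 0, carry out 1
  col 3: 0 + 0 + 1 (carry in) = 1 → bit 1, carry out 0
  col 4: 1 + 0 + 0 (carry in) = 1 → bit 1, carry out 0
  col 5: 1 + 1 + 0 (carry in) = 2 → bit 0, carry out 1
  col 6: 0 + 0 + 1 (carry in) = 1 → bit 1, carry out 0
  col 7: 0 + 0 + 0 (carry in) = 0 → bit 0, carry out 0
  col 8: 0 + 1 + 0 (carry in) = 1 → bit 1, carry out 0
  col 9: 0 + 1 + 0 (carry in) = 1 → bit 1, carry out 0
  col 10: 0 + 0 + 0 (carry in) = 0 → bit 0, carry out 0
Reading bits MSB→LSB: 01101011001
Strip leading zeros: 1101011001
= 1101011001


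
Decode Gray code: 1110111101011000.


Gray code: 1110111101011000
MSB stays the same: 1
Each subsequent bit = prev_binary XOR current_gray:
  B[1] = 1 XOR 1 = 0
  B[2] = 0 XOR 1 = 1
  B[3] = 1 XOR 0 = 1
  B[4] = 1 XOR 1 = 0
  B[5] = 0 XOR 1 = 1
  B[6] = 1 XOR 1 = 0
  B[7] = 0 XOR 1 = 1
  B[8] = 1 XOR 0 = 1
  B[9] = 1 XOR 1 = 0
  B[10] = 0 XOR 0 = 0
  B[11] = 0 XOR 1 = 1
  B[12] = 1 XOR 1 = 0
  B[13] = 0 XOR 0 = 0
  B[14] = 0 XOR 0 = 0
  B[15] = 0 XOR 0 = 0
= 1011010110010000 (46480 decimal)


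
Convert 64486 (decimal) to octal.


Divide by 8 repeatedly:
64486 ÷ 8 = 8060 remainder 6
8060 ÷ 8 = 1007 remainder 4
1007 ÷ 8 = 125 remainder 7
125 ÷ 8 = 15 remainder 5
15 ÷ 8 = 1 remainder 7
1 ÷ 8 = 0 remainder 1
Reading remainders bottom-up:
= 0o175746


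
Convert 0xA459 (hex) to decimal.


Positional values:
Position 0: 9 × 16^0 = 9 × 1 = 9
Position 1: 5 × 16^1 = 5 × 16 = 80
Position 2: 4 × 16^2 = 4 × 256 = 1024
Position 3: A × 16^3 = 10 × 4096 = 40960
Sum = 9 + 80 + 1024 + 40960
= 42073


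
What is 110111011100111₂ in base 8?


Group into 3-bit groups: 110111011100111
  110 = 6
  111 = 7
  011 = 3
  100 = 4
  111 = 7
= 0o67347


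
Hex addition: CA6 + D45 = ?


Align and add column by column (LSB to MSB, each column mod 16 with carry):
  0CA6
+ 0D45
  ----
  col 0: 6(6) + 5(5) + 0 (carry in) = 11 → B(11), carry out 0
  col 1: A(10) + 4(4) + 0 (carry in) = 14 → E(14), carry out 0
  col 2: C(12) + D(13) + 0 (carry in) = 25 → 9(9), carry out 1
  col 3: 0(0) + 0(0) + 1 (carry in) = 1 → 1(1), carry out 0
Reading digits MSB→LSB: 19EB
Strip leading zeros: 19EB
= 0x19EB


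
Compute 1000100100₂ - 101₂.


Align and subtract column by column (LSB to MSB, borrowing when needed):
  1000100100
- 0000000101
  ----------
  col 0: (0 - 0 borrow-in) - 1 → borrow from next column: (0+2) - 1 = 1, borrow out 1
  col 1: (0 - 1 borrow-in) - 0 → borrow from next column: (-1+2) - 0 = 1, borrow out 1
  col 2: (1 - 1 borrow-in) - 1 → borrow from next column: (0+2) - 1 = 1, borrow out 1
  col 3: (0 - 1 borrow-in) - 0 → borrow from next column: (-1+2) - 0 = 1, borrow out 1
  col 4: (0 - 1 borrow-in) - 0 → borrow from next column: (-1+2) - 0 = 1, borrow out 1
  col 5: (1 - 1 borrow-in) - 0 → 0 - 0 = 0, borrow out 0
  col 6: (0 - 0 borrow-in) - 0 → 0 - 0 = 0, borrow out 0
  col 7: (0 - 0 borrow-in) - 0 → 0 - 0 = 0, borrow out 0
  col 8: (0 - 0 borrow-in) - 0 → 0 - 0 = 0, borrow out 0
  col 9: (1 - 0 borrow-in) - 0 → 1 - 0 = 1, borrow out 0
Reading bits MSB→LSB: 1000011111
Strip leading zeros: 1000011111
= 1000011111


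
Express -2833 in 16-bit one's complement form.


Original: 0000101100010001
Invert all bits:
  bit 0: 0 → 1
  bit 1: 0 → 1
  bit 2: 0 → 1
  bit 3: 0 → 1
  bit 4: 1 → 0
  bit 5: 0 → 1
  bit 6: 1 → 0
  bit 7: 1 → 0
  bit 8: 0 → 1
  bit 9: 0 → 1
  bit 10: 0 → 1
  bit 11: 1 → 0
  bit 12: 0 → 1
  bit 13: 0 → 1
  bit 14: 0 → 1
  bit 15: 1 → 0
= 1111010011101110


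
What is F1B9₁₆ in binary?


Each hex digit → 4 binary bits:
  F = 1111
  1 = 0001
  B = 1011
  9 = 1001
Concatenate: 1111 0001 1011 1001
= 1111000110111001


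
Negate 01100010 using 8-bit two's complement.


Original: 01100010
Step 1 - Invert all bits: 10011101
Step 2 - Add 1: 10011101 + 1
= 10011110 (represents -98)


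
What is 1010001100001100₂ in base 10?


Positional values:
Bit 2: 1 × 2^2 = 4
Bit 3: 1 × 2^3 = 8
Bit 8: 1 × 2^8 = 256
Bit 9: 1 × 2^9 = 512
Bit 13: 1 × 2^13 = 8192
Bit 15: 1 × 2^15 = 32768
Sum = 4 + 8 + 256 + 512 + 8192 + 32768
= 41740


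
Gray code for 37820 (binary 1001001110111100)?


Binary: 1001001110111100
Gray code: G = B XOR (B >> 1)
B >> 1 = 0100100111011110
1001001110111100 XOR 0100100111011110:
  1 XOR 0 = 1
  0 XOR 1 = 1
  0 XOR 0 = 0
  1 XOR 0 = 1
  0 XOR 1 = 1
  0 XOR 0 = 0
  1 XOR 0 = 1
  1 XOR 1 = 0
  1 XOR 1 = 0
  0 XOR 1 = 1
  1 XOR 0 = 1
  1 XOR 1 = 0
  1 XOR 1 = 0
  1 XOR 1 = 0
  0 XOR 1 = 1
  0 XOR 0 = 0
= 1101101001100010


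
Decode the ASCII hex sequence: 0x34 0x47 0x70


Codes (hex): 0x34 0x47 0x70
Per-code ASCII lookup:
  0x34 = 52  (range 48-57: digits, 52 - 48 = 4) → '4'
  0x47 = 71  (range 65-90: uppercase, 71 - 65 = 6) → 'G'
  0x70 = 112  (range 97-122: lowercase, 112 - 97 = 15) → 'p'
= '4Gp'


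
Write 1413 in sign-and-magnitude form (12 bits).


Sign bit: 0 (positive)
Magnitude: 1413 = 10110000101
= 010110000101


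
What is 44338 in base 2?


Divide by 2 repeatedly:
44338 ÷ 2 = 22169 remainder 0
22169 ÷ 2 = 11084 remainder 1
11084 ÷ 2 = 5542 remainder 0
5542 ÷ 2 = 2771 remainder 0
2771 ÷ 2 = 1385 remainder 1
1385 ÷ 2 = 692 remainder 1
692 ÷ 2 = 346 remainder 0
346 ÷ 2 = 173 remainder 0
173 ÷ 2 = 86 remainder 1
86 ÷ 2 = 43 remainder 0
43 ÷ 2 = 21 remainder 1
21 ÷ 2 = 10 remainder 1
10 ÷ 2 = 5 remainder 0
5 ÷ 2 = 2 remainder 1
2 ÷ 2 = 1 remainder 0
1 ÷ 2 = 0 remainder 1
Reading remainders bottom-up:
= 1010110100110010


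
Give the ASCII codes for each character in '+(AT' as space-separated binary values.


String: '+(AT'  (4 characters)
Per-character ASCII lookup:
  '+': special character: '+' = 43 → 101011
  '(': special character: '(' = 40 → 101000
  'A': uppercase starts at 65: 'A' = 65 + 0 = 65 → 1000001
  'T': uppercase starts at 65: 'T' = 65 + 19 = 84 → 1010100
= 101011 101000 1000001 1010100


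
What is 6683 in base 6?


Divide by 6 repeatedly:
6683 ÷ 6 = 1113 remainder 5
1113 ÷ 6 = 185 remainder 3
185 ÷ 6 = 30 remainder 5
30 ÷ 6 = 5 remainder 0
5 ÷ 6 = 0 remainder 5
Reading remainders bottom-up:
= 50535


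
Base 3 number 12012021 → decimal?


Positional values (base 3):
  1 × 3^0 = 1 × 1 = 1
  2 × 3^1 = 2 × 3 = 6
  0 × 3^2 = 0 × 9 = 0
  2 × 3^3 = 2 × 27 = 54
  1 × 3^4 = 1 × 81 = 81
  0 × 3^5 = 0 × 243 = 0
  2 × 3^6 = 2 × 729 = 1458
  1 × 3^7 = 1 × 2187 = 2187
Sum = 1 + 6 + 0 + 54 + 81 + 0 + 1458 + 2187
= 3787


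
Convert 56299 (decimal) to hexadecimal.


Divide by 16 repeatedly:
56299 ÷ 16 = 3518 remainder 11 (B)
3518 ÷ 16 = 219 remainder 14 (E)
219 ÷ 16 = 13 remainder 11 (B)
13 ÷ 16 = 0 remainder 13 (D)
Reading remainders bottom-up:
= 0xDBEB


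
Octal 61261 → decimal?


Positional values:
Position 0: 1 × 8^0 = 1
Position 1: 6 × 8^1 = 48
Position 2: 2 × 8^2 = 128
Position 3: 1 × 8^3 = 512
Position 4: 6 × 8^4 = 24576
Sum = 1 + 48 + 128 + 512 + 24576
= 25265


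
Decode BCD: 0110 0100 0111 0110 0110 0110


Each 4-bit group → digit:
  0110 → 6
  0100 → 4
  0111 → 7
  0110 → 6
  0110 → 6
  0110 → 6
= 647666


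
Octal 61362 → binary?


Each octal digit → 3 binary bits:
  6 = 110
  1 = 001
  3 = 011
  6 = 110
  2 = 010
Concatenate: 110 001 011 110 010
= 110001011110010


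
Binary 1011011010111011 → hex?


Group into 4-bit nibbles: 1011011010111011
  1011 = B
  0110 = 6
  1011 = B
  1011 = B
= 0xB6BB


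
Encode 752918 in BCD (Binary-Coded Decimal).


Each digit → 4-bit binary:
  7 → 0111
  5 → 0101
  2 → 0010
  9 → 1001
  1 → 0001
  8 → 1000
= 0111 0101 0010 1001 0001 1000


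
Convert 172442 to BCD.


Each digit → 4-bit binary:
  1 → 0001
  7 → 0111
  2 → 0010
  4 → 0100
  4 → 0100
  2 → 0010
= 0001 0111 0010 0100 0100 0010


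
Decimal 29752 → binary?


Divide by 2 repeatedly:
29752 ÷ 2 = 14876 remainder 0
14876 ÷ 2 = 7438 remainder 0
7438 ÷ 2 = 3719 remainder 0
3719 ÷ 2 = 1859 remainder 1
1859 ÷ 2 = 929 remainder 1
929 ÷ 2 = 464 remainder 1
464 ÷ 2 = 232 remainder 0
232 ÷ 2 = 116 remainder 0
116 ÷ 2 = 58 remainder 0
58 ÷ 2 = 29 remainder 0
29 ÷ 2 = 14 remainder 1
14 ÷ 2 = 7 remainder 0
7 ÷ 2 = 3 remainder 1
3 ÷ 2 = 1 remainder 1
1 ÷ 2 = 0 remainder 1
Reading remainders bottom-up:
= 111010000111000


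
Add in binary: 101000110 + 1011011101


Align and add column by column (LSB to MSB, carry propagating):
  00101000110
+ 01011011101
  -----------
  col 0: 0 + 1 + 0 (carry in) = 1 → bit 1, carry out 0
  col 1: 1 + 0 + 0 (carry in) = 1 → bit 1, carry out 0
  col 2: 1 + 1 + 0 (carry in) = 2 → bit 0, carry out 1
  col 3: 0 + 1 + 1 (carry in) = 2 → bit 0, carry out 1
  col 4: 0 + 1 + 1 (carry in) = 2 → bit 0, carry out 1
  col 5: 0 + 0 + 1 (carry in) = 1 → bit 1, carry out 0
  col 6: 1 + 1 + 0 (carry in) = 2 → bit 0, carry out 1
  col 7: 0 + 1 + 1 (carry in) = 2 → bit 0, carry out 1
  col 8: 1 + 0 + 1 (carry in) = 2 → bit 0, carry out 1
  col 9: 0 + 1 + 1 (carry in) = 2 → bit 0, carry out 1
  col 10: 0 + 0 + 1 (carry in) = 1 → bit 1, carry out 0
Reading bits MSB→LSB: 10000100011
Strip leading zeros: 10000100011
= 10000100011


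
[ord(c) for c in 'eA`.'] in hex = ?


String: 'eA`.'  (4 characters)
Per-character ASCII lookup:
  'e': lowercase starts at 97: 'e' = 97 + 4 = 101 → 0x65
  'A': uppercase starts at 65: 'A' = 65 + 0 = 65 → 0x41
  '`': special character: '`' = 96 → 0x60
  '.': special character: '.' = 46 → 0x2E
= 0x65 0x41 0x60 0x2E


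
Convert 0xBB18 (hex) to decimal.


Positional values:
Position 0: 8 × 16^0 = 8 × 1 = 8
Position 1: 1 × 16^1 = 1 × 16 = 16
Position 2: B × 16^2 = 11 × 256 = 2816
Position 3: B × 16^3 = 11 × 4096 = 45056
Sum = 8 + 16 + 2816 + 45056
= 47896


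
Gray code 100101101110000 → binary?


Gray code: 100101101110000
MSB stays the same: 1
Each subsequent bit = prev_binary XOR current_gray:
  B[1] = 1 XOR 0 = 1
  B[2] = 1 XOR 0 = 1
  B[3] = 1 XOR 1 = 0
  B[4] = 0 XOR 0 = 0
  B[5] = 0 XOR 1 = 1
  B[6] = 1 XOR 1 = 0
  B[7] = 0 XOR 0 = 0
  B[8] = 0 XOR 1 = 1
  B[9] = 1 XOR 1 = 0
  B[10] = 0 XOR 1 = 1
  B[11] = 1 XOR 0 = 1
  B[12] = 1 XOR 0 = 1
  B[13] = 1 XOR 0 = 1
  B[14] = 1 XOR 0 = 1
= 111001001011111 (29279 decimal)


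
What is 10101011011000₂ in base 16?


Group into 4-bit nibbles: 0010101011011000
  0010 = 2
  1010 = A
  1101 = D
  1000 = 8
= 0x2AD8


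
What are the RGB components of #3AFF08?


Hex: #3AFF08
R = 3A₁₆ = 58
G = FF₁₆ = 255
B = 08₁₆ = 8
= RGB(58, 255, 8)


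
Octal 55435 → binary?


Each octal digit → 3 binary bits:
  5 = 101
  5 = 101
  4 = 100
  3 = 011
  5 = 101
Concatenate: 101 101 100 011 101
= 101101100011101


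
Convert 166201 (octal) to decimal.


Positional values:
Position 0: 1 × 8^0 = 1
Position 1: 0 × 8^1 = 0
Position 2: 2 × 8^2 = 128
Position 3: 6 × 8^3 = 3072
Position 4: 6 × 8^4 = 24576
Position 5: 1 × 8^5 = 32768
Sum = 1 + 0 + 128 + 3072 + 24576 + 32768
= 60545


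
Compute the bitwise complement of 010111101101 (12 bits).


Original: 010111101101
Invert all bits:
  bit 0: 0 → 1
  bit 1: 1 → 0
  bit 2: 0 → 1
  bit 3: 1 → 0
  bit 4: 1 → 0
  bit 5: 1 → 0
  bit 6: 1 → 0
  bit 7: 0 → 1
  bit 8: 1 → 0
  bit 9: 1 → 0
  bit 10: 0 → 1
  bit 11: 1 → 0
= 101000010010


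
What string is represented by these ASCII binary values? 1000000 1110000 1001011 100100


Codes (binary): 1000000 1110000 1001011 100100
Per-code ASCII lookup:
  1000000 = 64  (special character) → '@'
  1110000 = 112  (range 97-122: lowercase, 112 - 97 = 15) → 'p'
  1001011 = 75  (range 65-90: uppercase, 75 - 65 = 10) → 'K'
  100100 = 36  (special character) → '$'
= '@pK$'


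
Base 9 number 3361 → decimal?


Positional values (base 9):
  1 × 9^0 = 1 × 1 = 1
  6 × 9^1 = 6 × 9 = 54
  3 × 9^2 = 3 × 81 = 243
  3 × 9^3 = 3 × 729 = 2187
Sum = 1 + 54 + 243 + 2187
= 2485


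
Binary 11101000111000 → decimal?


Positional values:
Bit 3: 1 × 2^3 = 8
Bit 4: 1 × 2^4 = 16
Bit 5: 1 × 2^5 = 32
Bit 9: 1 × 2^9 = 512
Bit 11: 1 × 2^11 = 2048
Bit 12: 1 × 2^12 = 4096
Bit 13: 1 × 2^13 = 8192
Sum = 8 + 16 + 32 + 512 + 2048 + 4096 + 8192
= 14904


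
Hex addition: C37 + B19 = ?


Align and add column by column (LSB to MSB, each column mod 16 with carry):
  0C37
+ 0B19
  ----
  col 0: 7(7) + 9(9) + 0 (carry in) = 16 → 0(0), carry out 1
  col 1: 3(3) + 1(1) + 1 (carry in) = 5 → 5(5), carry out 0
  col 2: C(12) + B(11) + 0 (carry in) = 23 → 7(7), carry out 1
  col 3: 0(0) + 0(0) + 1 (carry in) = 1 → 1(1), carry out 0
Reading digits MSB→LSB: 1750
Strip leading zeros: 1750
= 0x1750


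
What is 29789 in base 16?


Divide by 16 repeatedly:
29789 ÷ 16 = 1861 remainder 13 (D)
1861 ÷ 16 = 116 remainder 5 (5)
116 ÷ 16 = 7 remainder 4 (4)
7 ÷ 16 = 0 remainder 7 (7)
Reading remainders bottom-up:
= 0x745D


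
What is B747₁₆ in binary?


Each hex digit → 4 binary bits:
  B = 1011
  7 = 0111
  4 = 0100
  7 = 0111
Concatenate: 1011 0111 0100 0111
= 1011011101000111


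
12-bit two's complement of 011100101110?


Original: 011100101110
Step 1 - Invert all bits: 100011010001
Step 2 - Add 1: 100011010001 + 1
= 100011010010 (represents -1838)


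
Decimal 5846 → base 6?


Divide by 6 repeatedly:
5846 ÷ 6 = 974 remainder 2
974 ÷ 6 = 162 remainder 2
162 ÷ 6 = 27 remainder 0
27 ÷ 6 = 4 remainder 3
4 ÷ 6 = 0 remainder 4
Reading remainders bottom-up:
= 43022


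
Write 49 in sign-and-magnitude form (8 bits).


Sign bit: 0 (positive)
Magnitude: 49 = 0110001
= 00110001


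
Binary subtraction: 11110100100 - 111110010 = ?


Align and subtract column by column (LSB to MSB, borrowing when needed):
  11110100100
- 00111110010
  -----------
  col 0: (0 - 0 borrow-in) - 0 → 0 - 0 = 0, borrow out 0
  col 1: (0 - 0 borrow-in) - 1 → borrow from next column: (0+2) - 1 = 1, borrow out 1
  col 2: (1 - 1 borrow-in) - 0 → 0 - 0 = 0, borrow out 0
  col 3: (0 - 0 borrow-in) - 0 → 0 - 0 = 0, borrow out 0
  col 4: (0 - 0 borrow-in) - 1 → borrow from next column: (0+2) - 1 = 1, borrow out 1
  col 5: (1 - 1 borrow-in) - 1 → borrow from next column: (0+2) - 1 = 1, borrow out 1
  col 6: (0 - 1 borrow-in) - 1 → borrow from next column: (-1+2) - 1 = 0, borrow out 1
  col 7: (1 - 1 borrow-in) - 1 → borrow from next column: (0+2) - 1 = 1, borrow out 1
  col 8: (1 - 1 borrow-in) - 1 → borrow from next column: (0+2) - 1 = 1, borrow out 1
  col 9: (1 - 1 borrow-in) - 0 → 0 - 0 = 0, borrow out 0
  col 10: (1 - 0 borrow-in) - 0 → 1 - 0 = 1, borrow out 0
Reading bits MSB→LSB: 10110110010
Strip leading zeros: 10110110010
= 10110110010


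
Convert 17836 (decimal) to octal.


Divide by 8 repeatedly:
17836 ÷ 8 = 2229 remainder 4
2229 ÷ 8 = 278 remainder 5
278 ÷ 8 = 34 remainder 6
34 ÷ 8 = 4 remainder 2
4 ÷ 8 = 0 remainder 4
Reading remainders bottom-up:
= 0o42654


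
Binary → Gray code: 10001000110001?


Binary: 10001000110001
Gray code: G = B XOR (B >> 1)
B >> 1 = 01000100011000
10001000110001 XOR 01000100011000:
  1 XOR 0 = 1
  0 XOR 1 = 1
  0 XOR 0 = 0
  0 XOR 0 = 0
  1 XOR 0 = 1
  0 XOR 1 = 1
  0 XOR 0 = 0
  0 XOR 0 = 0
  1 XOR 0 = 1
  1 XOR 1 = 0
  0 XOR 1 = 1
  0 XOR 0 = 0
  0 XOR 0 = 0
  1 XOR 0 = 1
= 11001100101001


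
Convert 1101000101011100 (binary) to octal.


Group into 3-bit groups: 001101000101011100
  001 = 1
  101 = 5
  000 = 0
  101 = 5
  011 = 3
  100 = 4
= 0o150534


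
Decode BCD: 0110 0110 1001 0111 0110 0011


Each 4-bit group → digit:
  0110 → 6
  0110 → 6
  1001 → 9
  0111 → 7
  0110 → 6
  0011 → 3
= 669763


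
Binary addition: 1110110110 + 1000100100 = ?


Align and add column by column (LSB to MSB, carry propagating):
  01110110110
+ 01000100100
  -----------
  col 0: 0 + 0 + 0 (carry in) = 0 → bit 0, carry out 0
  col 1: 1 + 0 + 0 (carry in) = 1 → bit 1, carry out 0
  col 2: 1 + 1 + 0 (carry in) = 2 → bit 0, carry out 1
  col 3: 0 + 0 + 1 (carry in) = 1 → bit 1, carry out 0
  col 4: 1 + 0 + 0 (carry in) = 1 → bit 1, carry out 0
  col 5: 1 + 1 + 0 (carry in) = 2 → bit 0, carry out 1
  col 6: 0 + 0 + 1 (carry in) = 1 → bit 1, carry out 0
  col 7: 1 + 0 + 0 (carry in) = 1 → bit 1, carry out 0
  col 8: 1 + 0 + 0 (carry in) = 1 → bit 1, carry out 0
  col 9: 1 + 1 + 0 (carry in) = 2 → bit 0, carry out 1
  col 10: 0 + 0 + 1 (carry in) = 1 → bit 1, carry out 0
Reading bits MSB→LSB: 10111011010
Strip leading zeros: 10111011010
= 10111011010


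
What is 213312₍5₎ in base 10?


Positional values (base 5):
  2 × 5^0 = 2 × 1 = 2
  1 × 5^1 = 1 × 5 = 5
  3 × 5^2 = 3 × 25 = 75
  3 × 5^3 = 3 × 125 = 375
  1 × 5^4 = 1 × 625 = 625
  2 × 5^5 = 2 × 3125 = 6250
Sum = 2 + 5 + 75 + 375 + 625 + 6250
= 7332


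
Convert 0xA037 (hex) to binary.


Each hex digit → 4 binary bits:
  A = 1010
  0 = 0000
  3 = 0011
  7 = 0111
Concatenate: 1010 0000 0011 0111
= 1010000000110111


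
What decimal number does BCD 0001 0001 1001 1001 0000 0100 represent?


Each 4-bit group → digit:
  0001 → 1
  0001 → 1
  1001 → 9
  1001 → 9
  0000 → 0
  0100 → 4
= 119904


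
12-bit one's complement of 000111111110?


Original: 000111111110
Invert all bits:
  bit 0: 0 → 1
  bit 1: 0 → 1
  bit 2: 0 → 1
  bit 3: 1 → 0
  bit 4: 1 → 0
  bit 5: 1 → 0
  bit 6: 1 → 0
  bit 7: 1 → 0
  bit 8: 1 → 0
  bit 9: 1 → 0
  bit 10: 1 → 0
  bit 11: 0 → 1
= 111000000001


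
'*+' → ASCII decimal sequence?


String: '*+'  (2 characters)
Per-character ASCII lookup:
  '*': special character: '*' = 42
  '+': special character: '+' = 43
= 42 43


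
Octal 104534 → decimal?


Positional values:
Position 0: 4 × 8^0 = 4
Position 1: 3 × 8^1 = 24
Position 2: 5 × 8^2 = 320
Position 3: 4 × 8^3 = 2048
Position 4: 0 × 8^4 = 0
Position 5: 1 × 8^5 = 32768
Sum = 4 + 24 + 320 + 2048 + 0 + 32768
= 35164
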